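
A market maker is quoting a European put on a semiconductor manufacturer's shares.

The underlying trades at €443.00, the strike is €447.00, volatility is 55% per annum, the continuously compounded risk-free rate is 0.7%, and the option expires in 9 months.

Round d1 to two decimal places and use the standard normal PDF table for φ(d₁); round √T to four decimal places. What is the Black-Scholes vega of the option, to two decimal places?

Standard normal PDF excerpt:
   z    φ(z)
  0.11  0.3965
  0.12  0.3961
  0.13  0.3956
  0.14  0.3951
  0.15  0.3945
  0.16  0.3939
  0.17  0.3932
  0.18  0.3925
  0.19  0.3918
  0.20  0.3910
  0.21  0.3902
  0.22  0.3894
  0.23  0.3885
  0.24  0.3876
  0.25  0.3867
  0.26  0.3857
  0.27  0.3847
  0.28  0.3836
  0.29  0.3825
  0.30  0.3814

149.04

T = 0.75;  σ√T = 0.4763
d₁ = [ln(443/447) + (0.007 + ½·0.55²)·0.75] / (σ√T) = (-0.0090 + 0.1187) / 0.4763 = 0.2303 → 0.23
√T = √0.75 = 0.8660
φ(d₁) = φ(0.23) = 0.3885
vega = S·φ(d₁)·√T = 443·0.3885·0.8660 = 149.0434
(Vega is the same for a European call and put with the same parameters.)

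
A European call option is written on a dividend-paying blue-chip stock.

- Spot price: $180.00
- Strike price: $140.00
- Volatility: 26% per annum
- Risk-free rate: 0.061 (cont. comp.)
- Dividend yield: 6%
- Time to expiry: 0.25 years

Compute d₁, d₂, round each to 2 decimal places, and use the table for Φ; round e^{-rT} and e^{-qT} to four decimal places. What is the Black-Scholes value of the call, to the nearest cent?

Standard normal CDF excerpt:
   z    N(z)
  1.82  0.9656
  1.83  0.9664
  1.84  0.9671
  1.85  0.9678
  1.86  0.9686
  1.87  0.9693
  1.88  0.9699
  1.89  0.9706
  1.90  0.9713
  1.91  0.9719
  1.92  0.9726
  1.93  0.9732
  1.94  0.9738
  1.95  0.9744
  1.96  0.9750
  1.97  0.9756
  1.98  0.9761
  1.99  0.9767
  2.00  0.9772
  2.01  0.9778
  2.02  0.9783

σ√T = 0.26·√0.25 = 0.1300
d₁ = [ln(180/140) + (0.061 − 0.06 + 0.26²/2)·0.25] / 0.1300 = [0.2513 + 0.0087] / 0.1300 = 2.0001 ⇒ 2.00
d₂ = d₁ − σ√T = 2.0001 − 0.1300 = 1.8701 ⇒ 1.87
e^(−qT) = e^(−0.06·0.25) = 0.9851;  e^(−rT) = e^(−0.061·0.25) = 0.9849
N(d₁) = N(2.00) = 0.9772;  N(d₂) = N(1.87) = 0.9693
C = 180·0.9851·0.9772 − 140·0.9849·0.9693 = 173.2751 − 133.6529 = 39.6222

$39.62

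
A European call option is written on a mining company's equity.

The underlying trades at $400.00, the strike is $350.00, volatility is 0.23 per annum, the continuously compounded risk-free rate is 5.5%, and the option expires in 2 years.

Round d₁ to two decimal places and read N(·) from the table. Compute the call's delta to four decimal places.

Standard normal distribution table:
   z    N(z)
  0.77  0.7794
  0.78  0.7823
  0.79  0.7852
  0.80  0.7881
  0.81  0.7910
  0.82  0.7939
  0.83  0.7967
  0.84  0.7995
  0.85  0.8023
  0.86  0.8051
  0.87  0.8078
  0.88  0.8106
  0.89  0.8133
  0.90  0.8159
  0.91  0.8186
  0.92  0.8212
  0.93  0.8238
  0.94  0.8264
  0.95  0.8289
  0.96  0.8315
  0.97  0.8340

T = 2;  σ√T = 0.3253
d₁ = [ln(400/350) + (0.055 + 0.23²/2)·2] / 0.3253 = [0.1335 + 0.1629] / 0.3253 = 0.9113 which rounds to 0.91
N(d₁) = N(0.91) = 0.8186
Δ_call = N(d₁) = 0.8186

0.8186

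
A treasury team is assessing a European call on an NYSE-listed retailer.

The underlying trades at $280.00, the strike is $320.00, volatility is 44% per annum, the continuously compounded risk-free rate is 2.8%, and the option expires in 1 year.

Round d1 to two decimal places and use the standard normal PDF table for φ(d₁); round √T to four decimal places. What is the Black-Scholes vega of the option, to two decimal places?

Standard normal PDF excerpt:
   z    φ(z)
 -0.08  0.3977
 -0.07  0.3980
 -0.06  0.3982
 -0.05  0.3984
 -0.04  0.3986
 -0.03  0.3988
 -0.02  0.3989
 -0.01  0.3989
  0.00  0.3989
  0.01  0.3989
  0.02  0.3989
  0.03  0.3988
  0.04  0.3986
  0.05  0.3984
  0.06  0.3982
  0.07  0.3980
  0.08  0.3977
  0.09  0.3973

111.69

T = 1;  σ√T = 0.4400
d₁ = [ln(280/320) + (0.028 + 0.44²/2)·1] / 0.4400 = [-0.1335 + 0.1248] / 0.4400 = -0.0198 ≈ -0.02
√T = √1 = 1.0000
φ(d₁) = φ(-0.02) = 0.3989
vega = S·φ(d₁)·√T = 280·0.3989·1.0000 = 111.6920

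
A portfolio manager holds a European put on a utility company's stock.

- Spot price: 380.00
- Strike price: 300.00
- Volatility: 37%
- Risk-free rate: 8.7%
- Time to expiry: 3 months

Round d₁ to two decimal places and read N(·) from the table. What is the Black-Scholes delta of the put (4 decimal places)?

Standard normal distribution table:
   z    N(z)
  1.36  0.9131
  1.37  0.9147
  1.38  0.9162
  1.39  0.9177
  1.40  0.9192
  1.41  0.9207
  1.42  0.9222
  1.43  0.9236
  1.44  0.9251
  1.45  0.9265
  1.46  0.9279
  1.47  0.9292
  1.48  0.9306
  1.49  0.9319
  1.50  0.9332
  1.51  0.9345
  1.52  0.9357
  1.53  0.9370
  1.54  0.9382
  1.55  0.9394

T = 0.25;  σ√T = 0.1850
d₁ = [ln(380/300) + (0.087 + ½·0.37²)·0.25] / (σ√T) = (0.2364 + 0.0389) / 0.1850 = 1.4878 ≈ 1.49
N(d₁) = N(1.49) = 0.9319
Δ_put = N(d₁) − 1 = 0.9319 − 1 = -0.0681

-0.0681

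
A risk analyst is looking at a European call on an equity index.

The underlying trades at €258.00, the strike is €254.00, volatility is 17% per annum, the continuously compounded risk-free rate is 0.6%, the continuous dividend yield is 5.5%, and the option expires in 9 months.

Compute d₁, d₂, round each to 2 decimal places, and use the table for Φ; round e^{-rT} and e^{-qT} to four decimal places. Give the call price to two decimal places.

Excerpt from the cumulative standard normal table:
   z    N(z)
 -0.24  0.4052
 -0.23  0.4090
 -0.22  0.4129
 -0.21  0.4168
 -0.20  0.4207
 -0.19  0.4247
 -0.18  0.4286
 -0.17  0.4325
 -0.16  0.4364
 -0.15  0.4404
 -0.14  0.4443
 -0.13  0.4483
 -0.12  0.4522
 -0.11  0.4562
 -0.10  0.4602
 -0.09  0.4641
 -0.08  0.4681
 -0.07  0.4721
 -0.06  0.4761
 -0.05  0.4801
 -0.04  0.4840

€12.48

T = 0.75;  σ√T = 0.1472
d₁ = [ln(258/254) + (0.006 − 0.055 + 0.17²/2)·0.75] / 0.1472 = [0.0156 − 0.0259] / 0.1472 = -0.0699 → -0.07
d₂ = d₁ − σ√T = -0.0699 − 0.1472 = -0.2171 → -0.22
exp(−qT) = exp(−0.055·0.75) = 0.9596;  exp(−rT) = exp(−0.006·0.75) = 0.9955
C = 258·0.9596·N(-0.07) − 254·0.9955·N(-0.22) = 258·0.9596·0.4721 − 254·0.9955·0.4129 = 116.8810 − 104.4047 = 12.4764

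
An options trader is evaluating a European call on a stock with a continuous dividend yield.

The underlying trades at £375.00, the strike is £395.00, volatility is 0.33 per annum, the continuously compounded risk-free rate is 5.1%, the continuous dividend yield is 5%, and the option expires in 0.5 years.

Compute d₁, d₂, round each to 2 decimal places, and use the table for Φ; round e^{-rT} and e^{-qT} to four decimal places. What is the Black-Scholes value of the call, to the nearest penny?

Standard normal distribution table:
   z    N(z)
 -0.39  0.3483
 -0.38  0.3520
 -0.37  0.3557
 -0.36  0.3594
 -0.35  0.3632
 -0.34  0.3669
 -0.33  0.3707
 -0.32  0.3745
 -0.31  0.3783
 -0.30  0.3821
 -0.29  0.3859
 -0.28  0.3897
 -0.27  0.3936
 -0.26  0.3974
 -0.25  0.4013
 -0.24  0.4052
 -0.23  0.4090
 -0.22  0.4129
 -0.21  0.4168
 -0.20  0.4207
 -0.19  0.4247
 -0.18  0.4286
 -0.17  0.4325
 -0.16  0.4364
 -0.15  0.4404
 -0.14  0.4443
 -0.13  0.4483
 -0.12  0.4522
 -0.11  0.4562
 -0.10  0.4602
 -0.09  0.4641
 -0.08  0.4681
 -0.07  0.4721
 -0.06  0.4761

σ√T = 0.33 × 0.7071 = 0.2333
d₁ = [ln(375/395) + (0.051 − 0.05 + ½·0.33²)·0.5] / (σ√T) = (-0.0520 + 0.0277) / 0.2333 = -0.1039 which rounds to -0.10
d₂ = -0.1039 − 0.2333 = -0.3372 which rounds to -0.34
e^(−qT) = e^(−0.05·0.5) = 0.9753;  e^(−rT) = e^(−0.051·0.5) = 0.9748
C = 375·0.9753·N(-0.10) − 395·0.9748·N(-0.34) = 375·0.9753·0.4602 − 395·0.9748·0.3669 = 168.3124 − 141.2734 = 27.0390

£27.04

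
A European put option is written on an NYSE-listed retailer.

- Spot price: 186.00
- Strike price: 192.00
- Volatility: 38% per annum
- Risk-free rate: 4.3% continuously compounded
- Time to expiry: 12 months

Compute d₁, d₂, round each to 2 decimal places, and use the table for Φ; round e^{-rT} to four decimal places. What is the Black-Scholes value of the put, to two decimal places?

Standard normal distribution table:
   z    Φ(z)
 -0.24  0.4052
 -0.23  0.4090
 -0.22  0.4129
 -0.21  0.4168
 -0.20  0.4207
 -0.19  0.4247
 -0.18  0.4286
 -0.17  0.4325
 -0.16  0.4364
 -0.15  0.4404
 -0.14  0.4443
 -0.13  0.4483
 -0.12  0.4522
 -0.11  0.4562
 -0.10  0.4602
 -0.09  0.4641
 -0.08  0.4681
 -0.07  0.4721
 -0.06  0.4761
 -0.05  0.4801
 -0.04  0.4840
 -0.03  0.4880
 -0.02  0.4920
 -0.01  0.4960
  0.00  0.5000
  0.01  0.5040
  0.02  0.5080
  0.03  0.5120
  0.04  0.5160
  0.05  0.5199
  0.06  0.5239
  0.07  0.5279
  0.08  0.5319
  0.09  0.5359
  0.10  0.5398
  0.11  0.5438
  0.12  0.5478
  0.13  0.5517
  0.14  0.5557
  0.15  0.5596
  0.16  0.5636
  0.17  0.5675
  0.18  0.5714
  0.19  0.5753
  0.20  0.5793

σ√T = 0.38 × 1.0000 = 0.3800
d₁ = [ln(186/192) + (0.043 + 0.38²/2)·1] / 0.3800 = [-0.0317 + 0.1152] / 0.3800 = 0.2196 ≈ 0.22
d₂ = d₁ − σ√T = 0.2196 − 0.3800 = -0.1604 ≈ -0.16
exp(−rT) = exp(−0.043·1) = 0.9579
N(−d₂) = N(0.16) = 0.5636;  N(−d₁) = N(-0.22) = 0.4129
P = 192·0.9579·0.5636 − 186·0.4129 = 103.6555 − 76.7994 = 26.8561

26.86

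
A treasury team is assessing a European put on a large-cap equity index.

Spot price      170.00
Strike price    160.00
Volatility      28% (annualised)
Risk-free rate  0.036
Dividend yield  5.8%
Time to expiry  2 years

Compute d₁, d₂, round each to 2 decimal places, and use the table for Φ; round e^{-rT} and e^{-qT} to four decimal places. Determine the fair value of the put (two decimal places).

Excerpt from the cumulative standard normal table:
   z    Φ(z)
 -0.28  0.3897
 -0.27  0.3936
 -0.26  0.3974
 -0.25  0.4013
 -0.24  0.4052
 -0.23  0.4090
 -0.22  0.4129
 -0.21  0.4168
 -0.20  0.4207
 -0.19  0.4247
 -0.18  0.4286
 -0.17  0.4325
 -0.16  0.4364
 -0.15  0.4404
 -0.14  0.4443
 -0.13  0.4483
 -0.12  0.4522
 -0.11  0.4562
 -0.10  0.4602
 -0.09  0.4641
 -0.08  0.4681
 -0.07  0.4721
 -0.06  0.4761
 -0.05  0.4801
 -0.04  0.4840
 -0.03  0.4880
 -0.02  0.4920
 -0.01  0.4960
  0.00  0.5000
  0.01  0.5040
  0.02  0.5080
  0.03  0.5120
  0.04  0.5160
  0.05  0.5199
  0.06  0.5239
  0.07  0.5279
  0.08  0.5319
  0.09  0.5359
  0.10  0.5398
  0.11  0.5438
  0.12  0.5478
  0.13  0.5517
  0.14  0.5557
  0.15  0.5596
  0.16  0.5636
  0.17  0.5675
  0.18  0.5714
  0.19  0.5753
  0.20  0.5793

σ√T = 0.28·√2 = 0.3960
d₁ = [ln(170/160) + (0.036 − 0.058 + 0.28²/2)·2] / 0.3960 = [0.0606 + 0.0344] / 0.3960 = 0.2400 ≈ 0.24
d₂ = d₁ − σ√T = 0.2400 − 0.3960 = -0.1560 ≈ -0.16
exp(−qT) = exp(−0.058·2) = 0.8905;  exp(−rT) = exp(−0.036·2) = 0.9305
N(−d₂) = N(0.16) = 0.5636;  N(−d₁) = N(-0.24) = 0.4052
P = 160·0.9305·0.5636 − 170·0.8905·0.4052 = 83.9088 − 61.3412 = 22.5676

22.57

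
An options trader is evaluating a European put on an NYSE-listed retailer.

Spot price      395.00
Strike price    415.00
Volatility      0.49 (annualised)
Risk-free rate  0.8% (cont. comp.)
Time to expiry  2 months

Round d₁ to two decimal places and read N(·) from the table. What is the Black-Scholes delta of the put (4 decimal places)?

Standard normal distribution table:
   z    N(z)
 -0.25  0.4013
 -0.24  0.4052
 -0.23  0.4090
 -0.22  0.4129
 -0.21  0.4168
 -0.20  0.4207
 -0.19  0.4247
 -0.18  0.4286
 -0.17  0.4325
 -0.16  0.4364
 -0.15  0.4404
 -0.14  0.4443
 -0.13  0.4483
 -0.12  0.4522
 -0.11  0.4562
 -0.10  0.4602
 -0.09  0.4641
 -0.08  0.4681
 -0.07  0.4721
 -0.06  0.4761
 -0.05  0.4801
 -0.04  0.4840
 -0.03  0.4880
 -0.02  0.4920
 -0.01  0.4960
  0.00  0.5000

σ√T = 0.49 × 0.4082 = 0.2000
ln(S/K) + (r + σ²/2)T = ln(395/415) + (0.008 + 0.49²/2)·0.1667 = -0.0494 + 0.0213 = -0.0281
d₁ = -0.0281 / 0.2000 = -0.1402 ≈ -0.14
N(d₁) = N(-0.14) = 0.4443
Δ_put = N(d₁) − 1 = 0.4443 − 1 = -0.5557

-0.5557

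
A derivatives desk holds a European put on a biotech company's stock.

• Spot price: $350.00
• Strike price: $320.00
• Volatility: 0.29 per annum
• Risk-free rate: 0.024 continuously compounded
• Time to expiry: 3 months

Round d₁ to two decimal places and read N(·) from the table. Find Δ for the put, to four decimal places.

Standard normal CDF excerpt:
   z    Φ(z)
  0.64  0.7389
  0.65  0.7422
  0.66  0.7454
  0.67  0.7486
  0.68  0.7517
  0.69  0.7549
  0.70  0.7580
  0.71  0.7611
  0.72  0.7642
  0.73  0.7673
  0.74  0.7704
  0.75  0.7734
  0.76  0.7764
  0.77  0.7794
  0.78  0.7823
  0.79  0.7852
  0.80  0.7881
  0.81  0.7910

-0.2327

σ√T = 0.29 × 0.5000 = 0.1450
d₁ = [ln(350/320) + (0.024 + ½·0.29²)·0.25] / (σ√T) = (0.0896 + 0.0165) / 0.1450 = 0.7319 ⇒ 0.73
N(d₁) = N(0.73) = 0.7673
Δ_put = N(d₁) − 1 = 0.7673 − 1 = -0.2327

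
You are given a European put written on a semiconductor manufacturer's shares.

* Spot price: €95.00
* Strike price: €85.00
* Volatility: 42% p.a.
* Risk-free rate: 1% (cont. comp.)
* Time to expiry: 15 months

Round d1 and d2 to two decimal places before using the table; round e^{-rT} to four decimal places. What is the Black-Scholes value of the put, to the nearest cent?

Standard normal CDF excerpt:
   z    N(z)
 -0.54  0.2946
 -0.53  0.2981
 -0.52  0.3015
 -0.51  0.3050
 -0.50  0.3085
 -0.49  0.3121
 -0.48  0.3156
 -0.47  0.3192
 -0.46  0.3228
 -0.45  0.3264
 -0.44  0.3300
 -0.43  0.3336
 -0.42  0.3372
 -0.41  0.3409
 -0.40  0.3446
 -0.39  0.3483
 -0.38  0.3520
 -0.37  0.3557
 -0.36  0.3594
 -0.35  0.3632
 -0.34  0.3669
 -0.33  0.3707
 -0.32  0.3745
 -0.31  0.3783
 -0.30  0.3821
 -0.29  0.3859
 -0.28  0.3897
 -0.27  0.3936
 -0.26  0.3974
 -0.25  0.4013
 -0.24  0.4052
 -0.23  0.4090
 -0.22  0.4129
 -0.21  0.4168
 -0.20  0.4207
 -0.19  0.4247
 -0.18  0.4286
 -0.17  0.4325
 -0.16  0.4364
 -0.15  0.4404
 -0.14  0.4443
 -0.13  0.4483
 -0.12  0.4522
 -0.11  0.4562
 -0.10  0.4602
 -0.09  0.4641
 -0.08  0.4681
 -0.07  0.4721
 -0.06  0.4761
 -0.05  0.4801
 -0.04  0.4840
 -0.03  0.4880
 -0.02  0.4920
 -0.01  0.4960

€11.66

σ√T = 0.42 × 1.1180 = 0.4696
d₁ = [ln(95/85) + (0.01 + 0.42²/2)·1.25] / 0.4696 = [0.1112 + 0.1227] / 0.4696 = 0.4983 ⇒ 0.50
d₂ = d₁ − σ√T = 0.4983 − 0.4696 = 0.0287 ⇒ 0.03
exp(−rT) = exp(−0.01·1.25) = 0.9876
P = 85·0.9876·N(-0.03) − 95·N(-0.50) = 85·0.9876·0.4880 − 95·0.3085 = 40.9656 − 29.3075 = 11.6581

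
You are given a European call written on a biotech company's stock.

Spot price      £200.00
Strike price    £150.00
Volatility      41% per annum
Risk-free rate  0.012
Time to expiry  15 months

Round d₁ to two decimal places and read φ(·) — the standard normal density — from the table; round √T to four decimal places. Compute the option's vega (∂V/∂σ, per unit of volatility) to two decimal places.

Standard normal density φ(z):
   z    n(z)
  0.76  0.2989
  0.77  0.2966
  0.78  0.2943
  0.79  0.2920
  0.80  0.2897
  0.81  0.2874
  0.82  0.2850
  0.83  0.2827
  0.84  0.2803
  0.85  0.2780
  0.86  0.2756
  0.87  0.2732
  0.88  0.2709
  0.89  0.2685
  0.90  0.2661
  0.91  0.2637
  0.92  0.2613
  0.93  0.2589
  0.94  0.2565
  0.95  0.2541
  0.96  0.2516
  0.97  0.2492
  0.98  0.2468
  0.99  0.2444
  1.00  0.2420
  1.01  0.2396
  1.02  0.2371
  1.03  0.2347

T = 1.25;  σ√T = 0.4584
d₁ = [ln(200/150) + (0.012 + 0.41²/2)·1.25] / 0.4584 = [0.2877 + 0.1201] / 0.4584 = 0.8895 → 0.89
√T = √1.25 = 1.1180
φ(d₁) = φ(0.89) = 0.2685
vega = S·φ(d₁)·√T = 200·0.2685·1.1180 = 60.0366

60.04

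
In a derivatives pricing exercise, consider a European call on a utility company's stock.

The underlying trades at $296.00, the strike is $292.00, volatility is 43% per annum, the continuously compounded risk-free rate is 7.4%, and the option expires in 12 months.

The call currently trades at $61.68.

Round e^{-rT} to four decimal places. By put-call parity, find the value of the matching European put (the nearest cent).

$36.86

e^(−rT) = e^(−0.074·1) = 0.9287
Put-call parity: C − P = S − K·e^(−rT) = 296 − 292·0.9287 = 296 − 271.1804 = 24.8196
P = C − (C − P) = 61.68 − (24.8196) = 36.8604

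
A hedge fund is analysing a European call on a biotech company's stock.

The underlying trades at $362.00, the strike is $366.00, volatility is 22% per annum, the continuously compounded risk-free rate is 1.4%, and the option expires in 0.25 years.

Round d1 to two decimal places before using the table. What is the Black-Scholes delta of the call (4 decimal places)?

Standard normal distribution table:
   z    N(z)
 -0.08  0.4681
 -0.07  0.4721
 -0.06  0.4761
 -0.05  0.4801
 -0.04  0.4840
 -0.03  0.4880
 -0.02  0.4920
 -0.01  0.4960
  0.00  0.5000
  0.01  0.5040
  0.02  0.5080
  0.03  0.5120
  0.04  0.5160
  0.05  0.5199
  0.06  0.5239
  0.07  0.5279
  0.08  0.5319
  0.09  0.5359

σ√T = 0.22·√0.25 = 0.1100
d₁ = [ln(362/366) + (0.014 + 0.22²/2)·0.25] / 0.1100 = [-0.0110 + 0.0095] / 0.1100 = -0.0131 ≈ -0.01
N(d₁) = N(-0.01) = 0.4960
Δ_call = N(d₁) = 0.4960

0.4960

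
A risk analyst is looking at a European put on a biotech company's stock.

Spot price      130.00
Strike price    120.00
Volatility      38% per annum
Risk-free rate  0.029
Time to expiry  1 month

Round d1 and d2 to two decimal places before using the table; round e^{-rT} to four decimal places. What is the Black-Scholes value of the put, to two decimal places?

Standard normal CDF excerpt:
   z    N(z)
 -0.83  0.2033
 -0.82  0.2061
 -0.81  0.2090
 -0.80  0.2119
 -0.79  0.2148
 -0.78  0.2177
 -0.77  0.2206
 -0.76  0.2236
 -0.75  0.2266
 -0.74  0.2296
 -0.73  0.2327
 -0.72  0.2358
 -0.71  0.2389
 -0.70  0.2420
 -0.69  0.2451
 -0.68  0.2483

σ√T = 0.38·√0.08333 = 0.1097
d₁ = [ln(130/120) + (0.029 + 0.38²/2)·0.08333] / 0.1097 = [0.0800 + 0.0084] / 0.1097 = 0.8066 which rounds to 0.81
d₂ = d₁ − σ√T = 0.8066 − 0.1097 = 0.6969 which rounds to 0.70
e^(−rT) = e^(−0.029·0.08333) = 0.9976
N(−d₂) = N(-0.70) = 0.2420;  N(−d₁) = N(-0.81) = 0.2090
P = 120·0.9976·0.2420 − 130·0.2090 = 28.9703 − 27.1700 = 1.8003

1.80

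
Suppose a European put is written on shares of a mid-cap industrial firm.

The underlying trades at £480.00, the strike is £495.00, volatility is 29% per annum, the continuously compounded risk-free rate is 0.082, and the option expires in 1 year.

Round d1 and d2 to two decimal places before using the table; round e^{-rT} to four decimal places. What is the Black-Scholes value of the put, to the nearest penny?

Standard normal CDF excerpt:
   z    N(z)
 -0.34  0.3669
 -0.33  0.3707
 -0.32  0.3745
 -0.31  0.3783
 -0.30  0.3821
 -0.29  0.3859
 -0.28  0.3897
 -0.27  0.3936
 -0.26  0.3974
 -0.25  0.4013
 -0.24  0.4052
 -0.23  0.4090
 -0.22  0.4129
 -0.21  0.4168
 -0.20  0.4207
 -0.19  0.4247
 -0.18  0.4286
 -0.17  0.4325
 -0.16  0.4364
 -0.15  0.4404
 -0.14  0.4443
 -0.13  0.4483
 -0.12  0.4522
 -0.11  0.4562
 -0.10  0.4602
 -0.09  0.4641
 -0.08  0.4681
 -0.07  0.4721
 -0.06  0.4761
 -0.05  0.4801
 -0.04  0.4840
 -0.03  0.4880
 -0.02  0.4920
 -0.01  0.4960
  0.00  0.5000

£42.79

T = 1;  σ√T = 0.2900
d₁ = [ln(480/495) + (0.082 + ½·0.29²)·1] / (σ√T) = (-0.0308 + 0.1240) / 0.2900 = 0.3216 which rounds to 0.32
d₂ = 0.3216 − 0.2900 = 0.0316 which rounds to 0.03
exp(−rT) = exp(−0.082·1) = 0.9213
N(−d₂) = N(-0.03) = 0.4880;  N(−d₁) = N(-0.32) = 0.3745
P = 495·0.9213·0.4880 − 480·0.3745 = 222.5492 − 179.7600 = 42.7892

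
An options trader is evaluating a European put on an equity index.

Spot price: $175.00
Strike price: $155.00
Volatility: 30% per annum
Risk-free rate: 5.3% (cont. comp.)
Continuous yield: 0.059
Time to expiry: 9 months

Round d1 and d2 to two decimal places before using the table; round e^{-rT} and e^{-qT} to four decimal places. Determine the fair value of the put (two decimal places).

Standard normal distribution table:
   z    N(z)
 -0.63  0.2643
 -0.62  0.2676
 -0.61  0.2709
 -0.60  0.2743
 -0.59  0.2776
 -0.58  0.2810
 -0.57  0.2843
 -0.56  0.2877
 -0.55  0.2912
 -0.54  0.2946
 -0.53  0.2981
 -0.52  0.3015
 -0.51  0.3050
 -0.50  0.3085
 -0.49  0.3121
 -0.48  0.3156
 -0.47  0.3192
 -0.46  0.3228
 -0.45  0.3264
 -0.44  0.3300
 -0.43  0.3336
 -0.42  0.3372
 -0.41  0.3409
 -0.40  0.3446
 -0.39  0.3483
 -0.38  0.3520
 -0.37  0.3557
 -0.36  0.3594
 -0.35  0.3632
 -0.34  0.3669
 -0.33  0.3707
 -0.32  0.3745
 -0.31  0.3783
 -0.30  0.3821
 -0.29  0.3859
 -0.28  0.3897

$8.74

σ√T = 0.3·√0.75 = 0.2598
d₁ = [ln(175/155) + (0.053 − 0.059 + 0.3²/2)·0.75] / 0.2598 = [0.1214 + 0.0292] / 0.2598 = 0.5797 which rounds to 0.58
d₂ = d₁ − σ√T = 0.5797 − 0.2598 = 0.3199 which rounds to 0.32
exp(−qT) = exp(−0.059·0.75) = 0.9567;  exp(−rT) = exp(−0.053·0.75) = 0.9610
P = 155·0.9610·N(-0.32) − 175·0.9567·N(-0.58) = 155·0.9610·0.3745 − 175·0.9567·0.2810 = 55.7836 − 47.0457 = 8.7379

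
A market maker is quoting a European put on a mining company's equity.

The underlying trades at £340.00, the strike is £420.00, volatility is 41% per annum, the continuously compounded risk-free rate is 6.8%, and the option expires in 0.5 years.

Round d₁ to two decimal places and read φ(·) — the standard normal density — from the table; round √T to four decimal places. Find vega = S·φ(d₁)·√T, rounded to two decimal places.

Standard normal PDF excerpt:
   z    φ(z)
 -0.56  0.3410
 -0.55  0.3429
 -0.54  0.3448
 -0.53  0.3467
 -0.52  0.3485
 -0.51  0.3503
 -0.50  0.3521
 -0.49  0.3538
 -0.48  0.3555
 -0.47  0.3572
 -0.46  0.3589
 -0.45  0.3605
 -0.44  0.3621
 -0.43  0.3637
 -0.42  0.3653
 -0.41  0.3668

σ√T = 0.41·√0.5 = 0.2899
d₁ = [ln(340/420) + (0.068 + ½·0.41²)·0.5] / (σ√T) = (-0.2113 + 0.0760) / 0.2899 = -0.4666 which rounds to -0.47
√T = √0.5 = 0.7071
φ(d₁) = φ(-0.47) = 0.3572
vega = S·φ(d₁)·√T = 340·0.3572·0.7071 = 85.8759

85.88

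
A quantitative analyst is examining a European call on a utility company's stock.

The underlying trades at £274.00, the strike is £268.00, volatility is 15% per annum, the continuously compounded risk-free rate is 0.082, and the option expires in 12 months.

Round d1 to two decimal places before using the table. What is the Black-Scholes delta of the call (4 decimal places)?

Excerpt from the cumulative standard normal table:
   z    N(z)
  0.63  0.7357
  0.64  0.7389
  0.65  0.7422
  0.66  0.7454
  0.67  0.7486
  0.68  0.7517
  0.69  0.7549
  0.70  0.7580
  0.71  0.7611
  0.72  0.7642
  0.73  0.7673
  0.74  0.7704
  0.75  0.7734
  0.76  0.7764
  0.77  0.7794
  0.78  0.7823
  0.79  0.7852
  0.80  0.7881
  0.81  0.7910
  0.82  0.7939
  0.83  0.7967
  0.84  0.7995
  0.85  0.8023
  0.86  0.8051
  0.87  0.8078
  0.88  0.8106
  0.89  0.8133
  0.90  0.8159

0.7794

σ√T = 0.15·√1 = 0.1500
d₁ = [ln(274/268) + (0.082 + 0.15²/2)·1] / 0.1500 = [0.0221 + 0.0932] / 0.1500 = 0.7693 which rounds to 0.77
N(d₁) = N(0.77) = 0.7794
Δ_call = N(d₁) = 0.7794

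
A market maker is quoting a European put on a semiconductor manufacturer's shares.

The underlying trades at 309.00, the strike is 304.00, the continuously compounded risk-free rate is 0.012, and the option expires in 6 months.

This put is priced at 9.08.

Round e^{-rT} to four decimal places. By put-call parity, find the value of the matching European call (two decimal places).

15.90

e^(−rT) = e^(−0.012·0.5) = 0.9940
Put-call parity: C − P = S − K·e^(−rT) = 309 − 304·0.9940 = 309 − 302.1760 = 6.8240
C = P + (C − P) = 9.08 + (6.8240) = 15.9040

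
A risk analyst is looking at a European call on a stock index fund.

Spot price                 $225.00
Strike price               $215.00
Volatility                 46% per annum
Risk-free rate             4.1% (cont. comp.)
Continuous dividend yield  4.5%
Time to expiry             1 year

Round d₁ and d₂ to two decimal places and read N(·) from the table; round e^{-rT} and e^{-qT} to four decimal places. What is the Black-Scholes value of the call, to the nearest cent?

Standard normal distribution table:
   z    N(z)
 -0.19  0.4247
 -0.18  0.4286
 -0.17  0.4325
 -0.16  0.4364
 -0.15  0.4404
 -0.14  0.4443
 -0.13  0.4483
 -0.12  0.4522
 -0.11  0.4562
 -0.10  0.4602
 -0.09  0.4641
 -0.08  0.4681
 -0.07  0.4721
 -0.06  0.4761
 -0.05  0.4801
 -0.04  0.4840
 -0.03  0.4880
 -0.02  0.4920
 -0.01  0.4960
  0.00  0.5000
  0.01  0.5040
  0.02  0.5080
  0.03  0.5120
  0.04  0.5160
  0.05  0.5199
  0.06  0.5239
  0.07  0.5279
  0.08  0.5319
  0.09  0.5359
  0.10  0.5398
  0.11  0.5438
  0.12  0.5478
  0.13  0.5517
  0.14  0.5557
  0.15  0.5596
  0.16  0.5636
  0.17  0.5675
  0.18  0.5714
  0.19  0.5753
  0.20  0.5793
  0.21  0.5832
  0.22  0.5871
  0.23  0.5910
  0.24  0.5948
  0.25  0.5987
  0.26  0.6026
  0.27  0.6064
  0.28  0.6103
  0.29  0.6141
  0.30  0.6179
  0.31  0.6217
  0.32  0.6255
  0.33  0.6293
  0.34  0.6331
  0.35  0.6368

T = 1;  σ√T = 0.4600
d₁ = [ln(225/215) + (0.041 − 0.045 + ½·0.46²)·1] / (σ√T) = (0.0455 + 0.1018) / 0.4600 = 0.3201 → 0.32
d₂ = 0.3201 − 0.4600 = -0.1399 → -0.14
e^(−qT) = e^(−0.045·1) = 0.9560;  e^(−rT) = e^(−0.041·1) = 0.9598
N(d₁) = N(0.32) = 0.6255;  N(d₂) = N(-0.14) = 0.4443
C = 225·0.9560·0.6255 − 215·0.9598·0.4443 = 134.5450 − 91.6844 = 42.8606

$42.86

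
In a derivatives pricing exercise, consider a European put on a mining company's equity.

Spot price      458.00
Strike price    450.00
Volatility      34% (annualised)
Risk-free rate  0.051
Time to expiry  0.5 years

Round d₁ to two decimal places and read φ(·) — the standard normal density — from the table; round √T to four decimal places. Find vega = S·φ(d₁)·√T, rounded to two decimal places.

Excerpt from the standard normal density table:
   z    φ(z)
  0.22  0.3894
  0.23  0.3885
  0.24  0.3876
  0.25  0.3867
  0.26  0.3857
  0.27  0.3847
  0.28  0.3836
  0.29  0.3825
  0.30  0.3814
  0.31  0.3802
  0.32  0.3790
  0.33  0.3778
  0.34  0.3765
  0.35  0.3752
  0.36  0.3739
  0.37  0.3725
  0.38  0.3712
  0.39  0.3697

123.52

σ√T = 0.34·√0.5 = 0.2404
ln(S/K) + (r + σ²/2)T = ln(458/450) + (0.051 + 0.34²/2)·0.5 = 0.0176 + 0.0544 = 0.0720
d₁ = 0.0720 / 0.2404 = 0.2996 ≈ 0.30
√T = √0.5 = 0.7071
φ(d₁) = φ(0.30) = 0.3814
vega = S·φ(d₁)·√T = 458·0.3814·0.7071 = 123.5171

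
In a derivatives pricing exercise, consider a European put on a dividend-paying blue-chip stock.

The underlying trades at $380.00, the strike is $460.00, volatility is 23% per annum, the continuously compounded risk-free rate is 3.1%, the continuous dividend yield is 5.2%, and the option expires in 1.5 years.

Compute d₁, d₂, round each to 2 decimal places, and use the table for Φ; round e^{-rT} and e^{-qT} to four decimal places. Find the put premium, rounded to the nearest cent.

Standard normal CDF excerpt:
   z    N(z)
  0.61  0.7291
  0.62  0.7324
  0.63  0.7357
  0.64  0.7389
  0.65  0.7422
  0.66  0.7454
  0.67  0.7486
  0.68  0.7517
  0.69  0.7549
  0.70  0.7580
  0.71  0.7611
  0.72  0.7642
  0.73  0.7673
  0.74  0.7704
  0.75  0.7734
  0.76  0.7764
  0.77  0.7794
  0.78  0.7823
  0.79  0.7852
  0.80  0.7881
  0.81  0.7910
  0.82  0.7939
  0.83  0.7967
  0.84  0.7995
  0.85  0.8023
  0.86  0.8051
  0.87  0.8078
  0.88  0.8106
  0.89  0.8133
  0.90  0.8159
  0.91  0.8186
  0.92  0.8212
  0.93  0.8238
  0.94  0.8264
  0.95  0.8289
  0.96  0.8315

$100.86

σ√T = 0.23·√1.5 = 0.2817
d₁ = [ln(380/460) + (0.031 − 0.052 + ½·0.23²)·1.5] / (σ√T) = (-0.1911 + 0.0082) / 0.2817 = -0.6492 ⇒ -0.65
d₂ = -0.6492 − 0.2817 = -0.9309 ⇒ -0.93
e^(−qT) = e^(−0.052·1.5) = 0.9250;  e^(−rT) = e^(−0.031·1.5) = 0.9546
N(−d₂) = N(0.93) = 0.8238;  N(−d₁) = N(0.65) = 0.7422
P = 460·0.9546·0.8238 − 380·0.9250·0.7422 = 361.7438 − 260.8833 = 100.8605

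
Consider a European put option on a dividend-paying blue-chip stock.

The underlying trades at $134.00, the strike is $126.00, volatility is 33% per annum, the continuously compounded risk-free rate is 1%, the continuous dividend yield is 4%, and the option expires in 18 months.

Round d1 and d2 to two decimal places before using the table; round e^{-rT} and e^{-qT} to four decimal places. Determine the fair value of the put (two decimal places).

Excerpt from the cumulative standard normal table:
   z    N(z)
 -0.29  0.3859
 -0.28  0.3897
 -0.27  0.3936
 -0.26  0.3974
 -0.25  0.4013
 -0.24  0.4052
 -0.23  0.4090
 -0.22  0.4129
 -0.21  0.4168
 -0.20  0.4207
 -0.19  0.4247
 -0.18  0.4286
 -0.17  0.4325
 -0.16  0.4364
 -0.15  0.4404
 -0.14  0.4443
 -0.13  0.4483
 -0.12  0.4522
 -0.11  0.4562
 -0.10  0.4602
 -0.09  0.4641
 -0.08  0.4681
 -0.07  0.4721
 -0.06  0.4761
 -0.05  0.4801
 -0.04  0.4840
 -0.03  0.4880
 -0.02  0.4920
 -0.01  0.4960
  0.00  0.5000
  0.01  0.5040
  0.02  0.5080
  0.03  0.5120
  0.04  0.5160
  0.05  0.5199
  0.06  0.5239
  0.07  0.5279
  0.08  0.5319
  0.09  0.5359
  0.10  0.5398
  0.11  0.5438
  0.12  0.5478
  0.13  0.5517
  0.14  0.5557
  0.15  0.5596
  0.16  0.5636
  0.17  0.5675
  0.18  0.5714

$18.82

T = 1.5;  σ√T = 0.4042
d₁ = [ln(134/126) + (0.01 − 0.04 + 0.33²/2)·1.5] / 0.4042 = [0.0616 + 0.0367] / 0.4042 = 0.2431 → 0.24
d₂ = d₁ − σ√T = 0.2431 − 0.4042 = -0.1611 → -0.16
exp(−qT) = exp(−0.04·1.5) = 0.9418;  exp(−rT) = exp(−0.01·1.5) = 0.9851
N(−d₂) = N(0.16) = 0.5636;  N(−d₁) = N(-0.24) = 0.4052
P = 126·0.9851·0.5636 − 134·0.9418·0.4052 = 69.9555 − 51.1367 = 18.8188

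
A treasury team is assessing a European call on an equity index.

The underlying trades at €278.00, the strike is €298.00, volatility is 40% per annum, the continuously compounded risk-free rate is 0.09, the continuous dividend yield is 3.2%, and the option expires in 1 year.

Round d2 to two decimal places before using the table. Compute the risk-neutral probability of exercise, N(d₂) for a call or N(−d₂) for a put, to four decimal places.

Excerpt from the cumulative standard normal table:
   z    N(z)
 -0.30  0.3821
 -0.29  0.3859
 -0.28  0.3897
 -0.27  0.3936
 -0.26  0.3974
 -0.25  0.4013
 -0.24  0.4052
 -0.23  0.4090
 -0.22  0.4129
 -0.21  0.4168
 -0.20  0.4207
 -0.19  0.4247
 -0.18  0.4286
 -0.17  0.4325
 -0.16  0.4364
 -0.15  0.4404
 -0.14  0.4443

σ√T = 0.4 × 1.0000 = 0.4000
d₁ = [ln(278/298) + (0.09 − 0.032 + 0.4²/2)·1] / 0.4000 = [-0.0695 + 0.1380] / 0.4000 = 0.1713 ⇒ 0.17
d₂ = d₁ − σ√T = 0.1713 − 0.4000 = -0.2287 ⇒ -0.23
Pr(exercise) under Q = N(d₂) = 0.4090

0.4090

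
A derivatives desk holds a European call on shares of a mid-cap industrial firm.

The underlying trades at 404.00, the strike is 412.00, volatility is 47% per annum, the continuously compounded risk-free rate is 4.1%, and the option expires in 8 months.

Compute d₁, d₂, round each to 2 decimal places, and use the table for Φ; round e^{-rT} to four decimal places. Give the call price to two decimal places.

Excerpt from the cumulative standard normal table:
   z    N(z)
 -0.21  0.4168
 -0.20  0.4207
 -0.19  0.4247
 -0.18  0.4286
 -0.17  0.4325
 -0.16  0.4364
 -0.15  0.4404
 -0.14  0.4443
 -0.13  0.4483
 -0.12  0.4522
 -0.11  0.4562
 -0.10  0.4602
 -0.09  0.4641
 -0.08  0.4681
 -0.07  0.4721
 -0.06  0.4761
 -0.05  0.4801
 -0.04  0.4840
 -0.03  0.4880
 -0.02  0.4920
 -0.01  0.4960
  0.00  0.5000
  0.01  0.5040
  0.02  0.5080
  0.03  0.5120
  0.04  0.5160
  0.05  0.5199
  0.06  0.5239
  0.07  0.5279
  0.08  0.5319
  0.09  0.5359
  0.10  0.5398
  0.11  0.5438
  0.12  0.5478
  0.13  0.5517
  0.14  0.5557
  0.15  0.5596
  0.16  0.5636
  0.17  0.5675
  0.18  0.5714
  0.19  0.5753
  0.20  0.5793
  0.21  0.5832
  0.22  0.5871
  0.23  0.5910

62.23

σ√T = 0.47 × 0.8165 = 0.3838
d₁ = [ln(404/412) + (0.041 + 0.47²/2)·0.6667] / 0.3838 = [-0.0196 + 0.1010] / 0.3838 = 0.2120 → 0.21
d₂ = d₁ − σ√T = 0.2120 − 0.3838 = -0.1717 → -0.17
e^(−rT) = e^(−0.041·0.6667) = 0.9730
N(d₁) = N(0.21) = 0.5832;  N(d₂) = N(-0.17) = 0.4325
C = 404·0.5832 − 412·0.9730·0.4325 = 235.6128 − 173.3789 = 62.2339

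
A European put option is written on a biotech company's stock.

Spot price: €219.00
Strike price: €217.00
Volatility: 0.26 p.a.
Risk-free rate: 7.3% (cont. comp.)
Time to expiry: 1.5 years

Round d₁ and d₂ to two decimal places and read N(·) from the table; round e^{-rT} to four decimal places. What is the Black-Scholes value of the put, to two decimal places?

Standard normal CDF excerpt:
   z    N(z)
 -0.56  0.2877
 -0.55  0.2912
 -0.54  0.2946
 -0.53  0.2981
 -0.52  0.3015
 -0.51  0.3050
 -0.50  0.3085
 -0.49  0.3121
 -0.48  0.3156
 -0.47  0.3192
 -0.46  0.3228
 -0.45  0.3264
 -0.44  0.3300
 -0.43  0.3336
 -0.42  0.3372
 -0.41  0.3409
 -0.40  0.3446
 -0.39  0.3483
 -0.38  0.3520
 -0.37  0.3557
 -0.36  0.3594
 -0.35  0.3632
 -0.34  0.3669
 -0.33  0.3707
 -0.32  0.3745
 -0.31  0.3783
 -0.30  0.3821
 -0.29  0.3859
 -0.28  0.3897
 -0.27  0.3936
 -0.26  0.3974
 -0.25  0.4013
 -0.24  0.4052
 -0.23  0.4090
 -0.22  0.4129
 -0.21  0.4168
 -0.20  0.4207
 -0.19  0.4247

€15.78

σ√T = 0.26 × 1.2247 = 0.3184
d₁ = [ln(219/217) + (0.073 + 0.26²/2)·1.5] / 0.3184 = [0.0092 + 0.1602] / 0.3184 = 0.5319 ⇒ 0.53
d₂ = d₁ − σ√T = 0.5319 − 0.3184 = 0.2135 ⇒ 0.21
e^(−rT) = e^(−0.073·1.5) = 0.8963
N(−d₂) = N(-0.21) = 0.4168;  N(−d₁) = N(-0.53) = 0.2981
P = 217·0.8963·0.4168 − 219·0.2981 = 81.0664 − 65.2839 = 15.7825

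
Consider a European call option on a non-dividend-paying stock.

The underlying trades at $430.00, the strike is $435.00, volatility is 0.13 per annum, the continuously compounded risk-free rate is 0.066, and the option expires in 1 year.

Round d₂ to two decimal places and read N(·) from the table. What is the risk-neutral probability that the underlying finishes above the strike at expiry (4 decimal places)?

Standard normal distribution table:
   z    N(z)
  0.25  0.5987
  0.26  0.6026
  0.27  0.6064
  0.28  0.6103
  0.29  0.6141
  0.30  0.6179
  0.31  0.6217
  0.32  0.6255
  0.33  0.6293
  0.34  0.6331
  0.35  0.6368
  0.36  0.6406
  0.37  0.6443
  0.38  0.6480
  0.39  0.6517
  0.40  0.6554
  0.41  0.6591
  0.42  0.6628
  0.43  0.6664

0.6368

σ√T = 0.13·√1 = 0.1300
d₁ = [ln(430/435) + (0.066 + 0.13²/2)·1] / 0.1300 = [-0.0116 + 0.0745] / 0.1300 = 0.4838 → 0.48
d₂ = d₁ − σ√T = 0.4838 − 0.1300 = 0.3538 → 0.35
Risk-neutral Pr[S_T > K] = N(d₂) = N(0.35) = 0.6368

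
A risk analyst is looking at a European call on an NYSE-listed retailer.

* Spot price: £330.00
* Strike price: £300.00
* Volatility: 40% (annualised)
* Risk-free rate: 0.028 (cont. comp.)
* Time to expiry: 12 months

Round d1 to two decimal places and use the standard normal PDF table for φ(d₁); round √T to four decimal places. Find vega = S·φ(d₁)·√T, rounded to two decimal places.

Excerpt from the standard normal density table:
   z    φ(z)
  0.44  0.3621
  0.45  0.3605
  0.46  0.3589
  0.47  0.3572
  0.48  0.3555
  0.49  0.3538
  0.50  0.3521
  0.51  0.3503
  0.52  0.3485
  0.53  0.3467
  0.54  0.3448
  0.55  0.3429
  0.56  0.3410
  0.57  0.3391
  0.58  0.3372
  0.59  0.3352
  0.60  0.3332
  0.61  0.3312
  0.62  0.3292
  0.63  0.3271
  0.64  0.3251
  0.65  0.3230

115.60

σ√T = 0.4 × 1.0000 = 0.4000
d₁ = [ln(330/300) + (0.028 + 0.4²/2)·1] / 0.4000 = [0.0953 + 0.1080] / 0.4000 = 0.5083 → 0.51
√T = √1 = 1.0000
φ(d₁) = φ(0.51) = 0.3503
vega = S·φ(d₁)·√T = 330·0.3503·1.0000 = 115.5990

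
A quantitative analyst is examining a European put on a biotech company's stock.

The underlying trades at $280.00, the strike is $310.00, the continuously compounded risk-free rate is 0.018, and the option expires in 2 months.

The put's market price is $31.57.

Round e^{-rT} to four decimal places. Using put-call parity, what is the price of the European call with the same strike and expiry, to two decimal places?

e^(−rT) = e^(−0.018·0.1667) = 0.9970
Put-call parity: C − P = S − K·e^(−rT) = 280 − 310·0.9970 = 280 − 309.0700 = -29.0700
C = P + (C − P) = 31.57 + (-29.0700) = 2.5000

$2.50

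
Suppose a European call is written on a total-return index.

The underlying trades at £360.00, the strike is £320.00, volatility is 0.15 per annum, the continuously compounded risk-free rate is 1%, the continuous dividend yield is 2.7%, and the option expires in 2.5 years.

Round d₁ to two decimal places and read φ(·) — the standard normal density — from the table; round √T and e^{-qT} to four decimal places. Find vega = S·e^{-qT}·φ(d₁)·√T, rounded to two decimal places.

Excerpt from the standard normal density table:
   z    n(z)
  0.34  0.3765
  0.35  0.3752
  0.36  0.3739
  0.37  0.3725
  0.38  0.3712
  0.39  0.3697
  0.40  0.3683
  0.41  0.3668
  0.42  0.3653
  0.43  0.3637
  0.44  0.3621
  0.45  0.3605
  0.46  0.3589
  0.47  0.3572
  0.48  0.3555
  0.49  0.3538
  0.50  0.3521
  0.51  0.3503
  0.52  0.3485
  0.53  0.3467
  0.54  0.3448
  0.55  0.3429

192.65

T = 2.5;  σ√T = 0.2372
d₁ = [ln(360/320) + (0.01 − 0.027 + ½·0.15²)·2.5] / (σ√T) = (0.1178 − 0.0144) / 0.2372 = 0.4360 ≈ 0.44
√T = √2.5 = 1.5811
φ(d₁) = φ(0.44) = 0.3621
e^(−qT) = e^(−0.027·2.5) = 0.9347
vega = S·e^(−qT)·φ(d₁)·√T = 360·0.9347·0.3621·1.5811 = 192.6472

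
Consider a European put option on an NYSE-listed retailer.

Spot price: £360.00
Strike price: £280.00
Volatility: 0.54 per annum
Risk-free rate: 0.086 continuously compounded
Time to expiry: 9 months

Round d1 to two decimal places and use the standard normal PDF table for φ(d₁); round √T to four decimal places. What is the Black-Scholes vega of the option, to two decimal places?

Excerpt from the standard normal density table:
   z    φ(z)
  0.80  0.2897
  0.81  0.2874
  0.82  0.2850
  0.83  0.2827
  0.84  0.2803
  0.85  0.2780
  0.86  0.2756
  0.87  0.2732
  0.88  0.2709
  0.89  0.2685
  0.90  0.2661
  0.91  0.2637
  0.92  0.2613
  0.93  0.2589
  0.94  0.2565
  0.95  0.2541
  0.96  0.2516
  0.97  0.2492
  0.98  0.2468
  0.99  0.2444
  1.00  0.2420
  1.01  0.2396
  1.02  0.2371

82.21

σ√T = 0.54·√0.75 = 0.4677
d₁ = [ln(360/280) + (0.086 + 0.54²/2)·0.75] / 0.4677 = [0.2513 + 0.1739] / 0.4677 = 0.9091 which rounds to 0.91
√T = √0.75 = 0.8660
φ(d₁) = φ(0.91) = 0.2637
vega = S·φ(d₁)·√T = 360·0.2637·0.8660 = 82.2111
(The call has the same vega.)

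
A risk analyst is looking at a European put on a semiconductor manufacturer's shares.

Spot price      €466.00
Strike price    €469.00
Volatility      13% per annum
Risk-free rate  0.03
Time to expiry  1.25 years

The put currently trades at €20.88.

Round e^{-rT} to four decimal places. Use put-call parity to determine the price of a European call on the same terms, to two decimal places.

exp(−rT) = exp(−0.03·1.25) = 0.9632
Put-call parity: C − P = S − K·e^(−rT) = 466 − 469·0.9632 = 466 − 451.7408 = 14.2592
C = P + (C − P) = 20.88 + (14.2592) = 35.1392

€35.14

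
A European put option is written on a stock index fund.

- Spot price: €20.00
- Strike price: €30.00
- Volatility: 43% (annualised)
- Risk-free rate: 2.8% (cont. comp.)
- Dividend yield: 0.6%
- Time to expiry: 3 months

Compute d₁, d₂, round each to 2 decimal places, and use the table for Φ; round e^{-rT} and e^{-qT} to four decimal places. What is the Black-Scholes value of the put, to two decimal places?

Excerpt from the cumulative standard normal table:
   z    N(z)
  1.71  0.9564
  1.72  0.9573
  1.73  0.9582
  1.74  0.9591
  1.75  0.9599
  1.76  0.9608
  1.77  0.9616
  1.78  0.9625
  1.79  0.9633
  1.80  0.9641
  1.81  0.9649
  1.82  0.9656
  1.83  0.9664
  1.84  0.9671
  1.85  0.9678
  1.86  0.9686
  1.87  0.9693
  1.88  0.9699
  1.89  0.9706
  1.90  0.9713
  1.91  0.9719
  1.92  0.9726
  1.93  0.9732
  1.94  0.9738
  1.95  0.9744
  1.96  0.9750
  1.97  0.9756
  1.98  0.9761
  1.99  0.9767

T = 0.25;  σ√T = 0.2150
d₁ = [ln(20/30) + (0.028 − 0.006 + 0.43²/2)·0.25] / 0.2150 = [-0.4055 + 0.0286] / 0.2150 = -1.7528 which rounds to -1.75
d₂ = d₁ − σ√T = -1.7528 − 0.2150 = -1.9678 which rounds to -1.97
exp(−qT) = exp(−0.006·0.25) = 0.9985;  exp(−rT) = exp(−0.028·0.25) = 0.9930
P = 30·0.9930·N(1.97) − 20·0.9985·N(1.75) = 30·0.9930·0.9756 − 20·0.9985·0.9599 = 29.0631 − 19.1692 = 9.8939

€9.89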